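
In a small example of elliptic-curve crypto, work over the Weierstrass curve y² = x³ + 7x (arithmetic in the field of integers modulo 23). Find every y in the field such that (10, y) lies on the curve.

x³ + 7x + 0 = 1070 ≡ 12 (mod 23).
Square roots of 12 mod 23: 9 and 14 (since 9² = 81 ≡ 12).

9, 14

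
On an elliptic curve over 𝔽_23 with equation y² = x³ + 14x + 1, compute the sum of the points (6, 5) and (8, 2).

(6, 5) + (8, 2). λ = (2 - 5)/(8 - 6) ≡ 20/2 mod 23. 2⁻¹ ≡ 12 (mod 23), so λ ≡ 10.
  x = λ² - 6 - 8 = 100 - 14 ≡ 17; y = λ·(6 - 17) - 5 ≡ 0. → (17, 0)

(17, 0)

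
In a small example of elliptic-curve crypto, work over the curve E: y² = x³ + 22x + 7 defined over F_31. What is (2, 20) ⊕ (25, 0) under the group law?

(18, 2)

(2, 20) + (25, 0). λ = (0 - 20)/(25 - 2) ≡ 11/23 mod 31. 23⁻¹ ≡ 27 (mod 31), so λ ≡ 18.
  x = λ² - 2 - 25 = 324 - 27 ≡ 18; y = λ·(2 - 18) - 20 ≡ 2. → (18, 2)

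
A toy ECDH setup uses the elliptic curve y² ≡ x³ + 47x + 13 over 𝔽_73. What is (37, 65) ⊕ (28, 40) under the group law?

(37, 65) + (28, 40). λ = (40 - 65)/(28 - 37) ≡ 48/64 mod 73. 64⁻¹ ≡ 8 (mod 73), so λ ≡ 19.
  x = λ² - 37 - 28 = 361 - 65 ≡ 4; y = λ·(37 - 4) - 65 ≡ 51. → (4, 51)

(4, 51)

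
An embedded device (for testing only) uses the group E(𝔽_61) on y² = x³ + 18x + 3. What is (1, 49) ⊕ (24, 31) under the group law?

(1, 49) + (24, 31). λ = (31 - 49)/(24 - 1) ≡ 43/23 mod 61. 23⁻¹ ≡ 8 (mod 61), so λ ≡ 39.
  x = λ² - 1 - 24 = 1521 - 25 ≡ 32; y = λ·(1 - 32) - 49 ≡ 23. → (32, 23)

(32, 23)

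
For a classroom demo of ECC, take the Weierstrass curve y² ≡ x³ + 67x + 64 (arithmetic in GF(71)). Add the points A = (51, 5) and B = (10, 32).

(3, 24)

(51, 5) + (10, 32). λ = (32 - 5)/(10 - 51) ≡ 27/30 mod 71. 30⁻¹ ≡ 45 (mod 71), so λ ≡ 8.
  x = λ² - 51 - 10 = 64 - 61 ≡ 3; y = λ·(51 - 3) - 5 ≡ 24. → (3, 24)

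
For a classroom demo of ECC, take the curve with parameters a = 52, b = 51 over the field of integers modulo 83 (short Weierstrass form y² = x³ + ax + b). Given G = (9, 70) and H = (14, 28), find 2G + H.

(74, 4)

First 2G:
Repeated addition: build up to 2G.
2G: tangent at (9, 70): λ = (3·9² + 52)/(2·70) ≡ 46/57. 57⁻¹ ≡ 67 (mod 83) since 57·67 = 3819 ≡ 1, so λ ≡ 46·67 ≡ 11.
  x = λ² - 9 - 9 = 121 - 18 ≡ 20; y = λ·(9 - 20) - 70 ≡ 58. → (20, 58)
2G = (20, 58).
Finally 2G + H:
(20, 58) + (14, 28). λ = (28 - 58)/(14 - 20) ≡ 53/77 mod 83. 77⁻¹ ≡ 69 (mod 83) since 77·69 = 5313 ≡ 1, so λ ≡ 5.
  x = λ² - 20 - 14 = 25 - 34 ≡ 74; y = λ·(20 - 74) - 58 ≡ 4. → (74, 4)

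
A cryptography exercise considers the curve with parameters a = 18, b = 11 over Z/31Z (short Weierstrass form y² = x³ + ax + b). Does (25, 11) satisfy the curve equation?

yes

y² = 11² ≡ 28; x³ + 18x + 11 = 16086 ≡ 28 (mod 31). 28 = 28.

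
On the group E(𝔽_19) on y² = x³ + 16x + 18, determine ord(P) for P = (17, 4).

6

2P: tangent at (17, 4): λ = (3·17² + 16)/(2·4) ≡ 9/8. 8⁻¹ ≡ 12 (mod 19), so λ ≡ 9·12 ≡ 13.
  x = λ² - 17 - 17 = 169 - 34 ≡ 2; y = λ·(17 - 2) - 4 ≡ 1. → (2, 1)
3P: (2, 1) + (17, 4). λ = (4 - 1)/(17 - 2) ≡ 3/15 mod 19. 15⁻¹ ≡ 14 (mod 19) since 15·14 = 210 ≡ 1, so λ ≡ 4.
  x = λ² - 2 - 17 = 16 - 19 ≡ 16; y = λ·(2 - 16) - 1 ≡ 0. → (16, 0)
4P: (16, 0) + (17, 4). λ = (4 - 0)/(17 - 16) ≡ 4/1 mod 19. 1⁻¹ ≡ 1 (mod 19), so λ ≡ 4.
  x = λ² - 16 - 17 = 16 - 33 ≡ 2; y = λ·(16 - 2) - 0 ≡ 18. → (2, 18)
5P: (2, 18) + (17, 4). λ = (4 - 18)/(17 - 2) ≡ 5/15 mod 19. 15⁻¹ ≡ 14 (mod 19), so λ ≡ 13.
  x = λ² - 2 - 17 = 169 - 19 ≡ 17; y = λ·(2 - 17) - 18 ≡ 15. → (17, 15)
6P: (17, 15) + (17, 4): same x and y₁ ≡ -y₂, so the sum is ∞.
6P = ∞, so the order is 6.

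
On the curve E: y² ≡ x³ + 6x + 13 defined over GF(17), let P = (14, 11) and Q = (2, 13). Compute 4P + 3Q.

First 4P:
Double-and-add on 4 = (100)₂. Start with P = (14, 11) for the leading 1-bit.
double: tangent at (14, 11): λ = (3·14² + 6)/(2·11) ≡ 16/5. 5⁻¹ ≡ 7 (mod 17) since 5·7 = 35 ≡ 1, so λ ≡ 16·7 ≡ 10.
  x = λ² - 14 - 14 = 100 - 28 ≡ 4; y = λ·(14 - 4) - 11 ≡ 4. → (4, 4)
double: tangent at (4, 4): λ = (3·4² + 6)/(2·4) ≡ 3/8. 8⁻¹ ≡ 15 (mod 17) since 8·15 = 120 ≡ 1, so λ ≡ 3·15 ≡ 11.
  x = λ² - 4 - 4 = 121 - 8 ≡ 11; y = λ·(4 - 11) - 4 ≡ 4. → (11, 4)
4P = (11, 4).
Next 3Q:
Repeated addition: build up to 3Q.
2Q: tangent at (2, 13): λ = (3·2² + 6)/(2·13) ≡ 1/9. 9⁻¹ ≡ 2 (mod 17) since 9·2 = 18 ≡ 1, so λ ≡ 1·2 ≡ 2.
  x = λ² - 2 - 2 = 4 - 4 ≡ 0; y = λ·(2 - 0) - 13 ≡ 8. → (0, 8)
3Q: (0, 8) + (2, 13). λ = (13 - 8)/(2 - 0) ≡ 5/2 mod 17. 2⁻¹ ≡ 9 (mod 17), so λ ≡ 11.
  x = λ² - 0 - 2 = 121 - 2 ≡ 0; y = λ·(0 - 0) - 8 ≡ 9. → (0, 9)
3Q = (0, 9).
Finally 4P + 3Q:
(11, 4) + (0, 9). λ = (9 - 4)/(0 - 11) ≡ 5/6 mod 17. 6⁻¹ ≡ 3 (mod 17), so λ ≡ 15.
  x = λ² - 11 - 0 = 225 - 11 ≡ 10; y = λ·(11 - 10) - 4 ≡ 11. → (10, 11)

(10, 11)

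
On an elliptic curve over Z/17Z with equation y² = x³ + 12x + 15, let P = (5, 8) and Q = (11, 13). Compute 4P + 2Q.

O

First 4P:
Double-and-add on 4 = (100)₂. Start with P = (5, 8) for the leading 1-bit.
double: tangent at (5, 8): λ = (3·5² + 12)/(2·8) ≡ 2/16. 16⁻¹ ≡ 16 (mod 17) since 16·16 = 256 ≡ 1, so λ ≡ 2·16 ≡ 15.
  x = λ² - 5 - 5 = 225 - 10 ≡ 11; y = λ·(5 - 11) - 8 ≡ 4. → (11, 4)
double: tangent at (11, 4): λ = (3·11² + 12)/(2·4) ≡ 1/8. 8⁻¹ ≡ 15 (mod 17), so λ ≡ 1·15 ≡ 15.
  x = λ² - 11 - 11 = 225 - 22 ≡ 16; y = λ·(11 - 16) - 4 ≡ 6. → (16, 6)
4P = (16, 6).
Next 2Q:
Repeated addition: build up to 2Q.
2Q: tangent at (11, 13): λ = (3·11² + 12)/(2·13) ≡ 1/9. 9⁻¹ ≡ 2 (mod 17) since 9·2 = 18 ≡ 1, so λ ≡ 1·2 ≡ 2.
  x = λ² - 11 - 11 = 4 - 22 ≡ 16; y = λ·(11 - 16) - 13 ≡ 11. → (16, 11)
2Q = (16, 11).
Finally 4P + 2Q:
(16, 6) + (16, 11): same x and y₁ ≡ -y₂, so the sum is 𝒪.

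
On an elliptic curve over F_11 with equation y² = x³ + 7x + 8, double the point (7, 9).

tangent at (7, 9): λ = (3·7² + 7)/(2·9) ≡ 0/7. 7⁻¹ ≡ 8 (mod 11), so λ ≡ 0·8 ≡ 0.
  x = λ² - 7 - 7 = 0 - 14 ≡ 8; y = λ·(7 - 8) - 9 ≡ 2. → (8, 2)

(8, 2)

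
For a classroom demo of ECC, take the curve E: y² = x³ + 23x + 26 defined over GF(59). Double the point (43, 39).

tangent at (43, 39): λ = (3·43² + 23)/(2·39) ≡ 24/19. 19⁻¹ ≡ 28 (mod 59), so λ ≡ 24·28 ≡ 23.
  x = λ² - 43 - 43 = 529 - 86 ≡ 30; y = λ·(43 - 30) - 39 ≡ 24. → (30, 24)

(30, 24)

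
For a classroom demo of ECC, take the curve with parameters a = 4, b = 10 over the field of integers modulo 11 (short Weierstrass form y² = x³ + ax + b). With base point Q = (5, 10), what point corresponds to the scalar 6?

(8, 2)

Double-and-add on 6 = (110)₂. Start with Q = (5, 10) for the leading 1-bit.
double: tangent at (5, 10): λ = (3·5² + 4)/(2·10) ≡ 2/9. 9⁻¹ ≡ 5 (mod 11) since 9·5 = 45 ≡ 1, so λ ≡ 2·5 ≡ 10.
  x = λ² - 5 - 5 = 100 - 10 ≡ 2; y = λ·(5 - 2) - 10 ≡ 9. → (2, 9)
add Q: (2, 9) + (5, 10). λ = (10 - 9)/(5 - 2) ≡ 1/3 mod 11. 3⁻¹ ≡ 4 (mod 11), so λ ≡ 4.
  x = λ² - 2 - 5 = 16 - 7 ≡ 9; y = λ·(2 - 9) - 9 ≡ 7. → (9, 7)
double: tangent at (9, 7): λ = (3·9² + 4)/(2·7) ≡ 5/3. 3⁻¹ ≡ 4 (mod 11), so λ ≡ 5·4 ≡ 9.
  x = λ² - 9 - 9 = 81 - 18 ≡ 8; y = λ·(9 - 8) - 7 ≡ 2. → (8, 2)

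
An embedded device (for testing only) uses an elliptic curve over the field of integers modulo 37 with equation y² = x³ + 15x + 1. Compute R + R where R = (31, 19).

(8, 35)

tangent at (31, 19): λ = (3·31² + 15)/(2·19) ≡ 12/1. 1⁻¹ ≡ 1 (mod 37), so λ ≡ 12·1 ≡ 12.
  x = λ² - 31 - 31 = 144 - 62 ≡ 8; y = λ·(31 - 8) - 19 ≡ 35. → (8, 35)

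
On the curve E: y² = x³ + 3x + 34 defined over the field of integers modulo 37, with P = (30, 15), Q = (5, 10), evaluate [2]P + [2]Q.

First 2P:
Repeated addition: build up to 2P.
2P: tangent at (30, 15): λ = (3·30² + 3)/(2·15) ≡ 2/30. 30⁻¹ ≡ 21 (mod 37) since 30·21 = 630 ≡ 1, so λ ≡ 2·21 ≡ 5.
  x = λ² - 30 - 30 = 25 - 60 ≡ 2; y = λ·(30 - 2) - 15 ≡ 14. → (2, 14)
2P = (2, 14).
Next 2Q:
Repeated addition: build up to 2Q.
2Q: tangent at (5, 10): λ = (3·5² + 3)/(2·10) ≡ 4/20. 20⁻¹ ≡ 13 (mod 37), so λ ≡ 4·13 ≡ 15.
  x = λ² - 5 - 5 = 225 - 10 ≡ 30; y = λ·(5 - 30) - 10 ≡ 22. → (30, 22)
2Q = (30, 22).
Finally 2P + 2Q:
(2, 14) + (30, 22). λ = (22 - 14)/(30 - 2) ≡ 8/28 mod 37. 28⁻¹ ≡ 4 (mod 37) since 28·4 = 112 ≡ 1, so λ ≡ 32.
  x = λ² - 2 - 30 = 1024 - 32 ≡ 30; y = λ·(2 - 30) - 14 ≡ 15. → (30, 15)

(30, 15)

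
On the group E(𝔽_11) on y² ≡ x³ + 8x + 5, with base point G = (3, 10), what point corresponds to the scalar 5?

Repeated addition: build up to 5G.
2G: tangent at (3, 10): λ = (3·3² + 8)/(2·10) ≡ 2/9. 9⁻¹ ≡ 5 (mod 11), so λ ≡ 2·5 ≡ 10.
  x = λ² - 3 - 3 = 100 - 6 ≡ 6; y = λ·(3 - 6) - 10 ≡ 4. → (6, 4)
3G: (6, 4) + (3, 10). λ = (10 - 4)/(3 - 6) ≡ 6/8 mod 11. 8⁻¹ ≡ 7 (mod 11), so λ ≡ 9.
  x = λ² - 6 - 3 = 81 - 9 ≡ 6; y = λ·(6 - 6) - 4 ≡ 7. → (6, 7)
4G: (6, 7) + (3, 10). λ = (10 - 7)/(3 - 6) ≡ 3/8 mod 11. 8⁻¹ ≡ 7 (mod 11), so λ ≡ 10.
  x = λ² - 6 - 3 = 100 - 9 ≡ 3; y = λ·(6 - 3) - 7 ≡ 1. → (3, 1)
5G: (3, 1) + (3, 10): same x and y₁ ≡ -y₂, so the sum is the point at infinity.

O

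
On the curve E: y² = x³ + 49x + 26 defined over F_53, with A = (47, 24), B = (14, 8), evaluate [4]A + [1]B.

First 4A:
Double-and-add on 4 = (100)₂. Start with A = (47, 24) for the leading 1-bit.
double: tangent at (47, 24): λ = (3·47² + 49)/(2·24) ≡ 51/48. 48⁻¹ ≡ 21 (mod 53) since 48·21 = 1008 ≡ 1, so λ ≡ 51·21 ≡ 11.
  x = λ² - 47 - 47 = 121 - 94 ≡ 27; y = λ·(47 - 27) - 24 ≡ 37. → (27, 37)
double: tangent at (27, 37): λ = (3·27² + 49)/(2·37) ≡ 10/21. 21⁻¹ ≡ 48 (mod 53), so λ ≡ 10·48 ≡ 3.
  x = λ² - 27 - 27 = 9 - 54 ≡ 8; y = λ·(27 - 8) - 37 ≡ 20. → (8, 20)
4A = (8, 20).
Finally 4A + B:
(8, 20) + (14, 8). λ = (8 - 20)/(14 - 8) ≡ 41/6 mod 53. 6⁻¹ ≡ 9 (mod 53) since 6·9 = 54 ≡ 1, so λ ≡ 51.
  x = λ² - 8 - 14 = 2601 - 22 ≡ 35; y = λ·(8 - 35) - 20 ≡ 34. → (35, 34)

(35, 34)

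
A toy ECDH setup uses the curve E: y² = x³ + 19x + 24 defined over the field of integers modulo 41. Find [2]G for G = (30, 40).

(13, 34)

tangent at (30, 40): λ = (3·30² + 19)/(2·40) ≡ 13/39. 39⁻¹ ≡ 20 (mod 41), so λ ≡ 13·20 ≡ 14.
  x = λ² - 30 - 30 = 196 - 60 ≡ 13; y = λ·(30 - 13) - 40 ≡ 34. → (13, 34)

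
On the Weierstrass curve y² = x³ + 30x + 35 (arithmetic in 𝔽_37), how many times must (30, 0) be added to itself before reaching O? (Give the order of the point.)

2P: (30, 0) + (30, 0): same x and y₁ ≡ -y₂, so the sum is O.
2P = O, so the order is 2.

2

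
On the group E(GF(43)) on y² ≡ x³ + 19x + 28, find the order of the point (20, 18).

8

2P: tangent at (20, 18): λ = (3·20² + 19)/(2·18) ≡ 15/36. 36⁻¹ ≡ 6 (mod 43), so λ ≡ 15·6 ≡ 4.
  x = λ² - 20 - 20 = 16 - 40 ≡ 19; y = λ·(20 - 19) - 18 ≡ 29. → (19, 29)
3P: (19, 29) + (20, 18). λ = (18 - 29)/(20 - 19) ≡ 32/1 mod 43. 1⁻¹ ≡ 1 (mod 43), so λ ≡ 32.
  x = λ² - 19 - 20 = 1024 - 39 ≡ 39; y = λ·(19 - 39) - 29 ≡ 19. → (39, 19)
4P: (39, 19) + (20, 18). λ = (18 - 19)/(20 - 39) ≡ 42/24 mod 43. 24⁻¹ ≡ 9 (mod 43) since 24·9 = 216 ≡ 1, so λ ≡ 34.
  x = λ² - 39 - 20 = 1156 - 59 ≡ 22; y = λ·(39 - 22) - 19 ≡ 0. → (22, 0)
5P: (22, 0) + (20, 18). λ = (18 - 0)/(20 - 22) ≡ 18/41 mod 43. 41⁻¹ ≡ 21 (mod 43), so λ ≡ 34.
  x = λ² - 22 - 20 = 1156 - 42 ≡ 39; y = λ·(22 - 39) - 0 ≡ 24. → (39, 24)
6P: (39, 24) + (20, 18). λ = (18 - 24)/(20 - 39) ≡ 37/24 mod 43. 24⁻¹ ≡ 9 (mod 43) since 24·9 = 216 ≡ 1, so λ ≡ 32.
  x = λ² - 39 - 20 = 1024 - 59 ≡ 19; y = λ·(39 - 19) - 24 ≡ 14. → (19, 14)
7P: (19, 14) + (20, 18). λ = (18 - 14)/(20 - 19) ≡ 4/1 mod 43. 1⁻¹ ≡ 1 (mod 43) since 1·1 = 1 ≡ 1, so λ ≡ 4.
  x = λ² - 19 - 20 = 16 - 39 ≡ 20; y = λ·(19 - 20) - 14 ≡ 25. → (20, 25)
8P: (20, 25) + (20, 18): same x and y₁ ≡ -y₂, so the sum is O.
8P = O, so the order is 8.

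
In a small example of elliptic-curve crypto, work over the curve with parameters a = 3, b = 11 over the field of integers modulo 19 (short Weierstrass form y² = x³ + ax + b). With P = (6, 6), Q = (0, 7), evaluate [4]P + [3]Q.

First 4P:
Double-and-add on 4 = (100)₂. Start with P = (6, 6) for the leading 1-bit.
double: tangent at (6, 6): λ = (3·6² + 3)/(2·6) ≡ 16/12. 12⁻¹ ≡ 8 (mod 19) since 12·8 = 96 ≡ 1, so λ ≡ 16·8 ≡ 14.
  x = λ² - 6 - 6 = 196 - 12 ≡ 13; y = λ·(6 - 13) - 6 ≡ 10. → (13, 10)
double: tangent at (13, 10): λ = (3·13² + 3)/(2·10) ≡ 16/1. 1⁻¹ ≡ 1 (mod 19), so λ ≡ 16·1 ≡ 16.
  x = λ² - 13 - 13 = 256 - 26 ≡ 2; y = λ·(13 - 2) - 10 ≡ 14. → (2, 14)
4P = (2, 14).
Next 3Q:
Repeated addition: build up to 3Q.
2Q: tangent at (0, 7): λ = (3·0² + 3)/(2·7) ≡ 3/14. 14⁻¹ ≡ 15 (mod 19), so λ ≡ 3·15 ≡ 7.
  x = λ² - 0 - 0 = 49 - 0 ≡ 11; y = λ·(0 - 11) - 7 ≡ 11. → (11, 11)
3Q: (11, 11) + (0, 7). λ = (7 - 11)/(0 - 11) ≡ 15/8 mod 19. 8⁻¹ ≡ 12 (mod 19), so λ ≡ 9.
  x = λ² - 11 - 0 = 81 - 11 ≡ 13; y = λ·(11 - 13) - 11 ≡ 9. → (13, 9)
3Q = (13, 9).
Finally 4P + 3Q:
(2, 14) + (13, 9). λ = (9 - 14)/(13 - 2) ≡ 14/11 mod 19. 11⁻¹ ≡ 7 (mod 19), so λ ≡ 3.
  x = λ² - 2 - 13 = 9 - 15 ≡ 13; y = λ·(2 - 13) - 14 ≡ 10. → (13, 10)

(13, 10)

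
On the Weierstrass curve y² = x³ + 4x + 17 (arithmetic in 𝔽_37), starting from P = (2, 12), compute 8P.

(35, 36)

Repeated addition: build up to 8P.
2P: tangent at (2, 12): λ = (3·2² + 4)/(2·12) ≡ 16/24. 24⁻¹ ≡ 17 (mod 37) since 24·17 = 408 ≡ 1, so λ ≡ 16·17 ≡ 13.
  x = λ² - 2 - 2 = 169 - 4 ≡ 17; y = λ·(2 - 17) - 12 ≡ 15. → (17, 15)
3P: (17, 15) + (2, 12). λ = (12 - 15)/(2 - 17) ≡ 34/22 mod 37. 22⁻¹ ≡ 32 (mod 37), so λ ≡ 15.
  x = λ² - 17 - 2 = 225 - 19 ≡ 21; y = λ·(17 - 21) - 15 ≡ 36. → (21, 36)
4P: (21, 36) + (2, 12). λ = (12 - 36)/(2 - 21) ≡ 13/18 mod 37. 18⁻¹ ≡ 35 (mod 37), so λ ≡ 11.
  x = λ² - 21 - 2 = 121 - 23 ≡ 24; y = λ·(21 - 24) - 36 ≡ 5. → (24, 5)
5P: (24, 5) + (2, 12). λ = (12 - 5)/(2 - 24) ≡ 7/15 mod 37. 15⁻¹ ≡ 5 (mod 37) since 15·5 = 75 ≡ 1, so λ ≡ 35.
  x = λ² - 24 - 2 = 1225 - 26 ≡ 15; y = λ·(24 - 15) - 5 ≡ 14. → (15, 14)
6P: (15, 14) + (2, 12). λ = (12 - 14)/(2 - 15) ≡ 35/24 mod 37. 24⁻¹ ≡ 17 (mod 37) since 24·17 = 408 ≡ 1, so λ ≡ 3.
  x = λ² - 15 - 2 = 9 - 17 ≡ 29; y = λ·(15 - 29) - 14 ≡ 18. → (29, 18)
7P: (29, 18) + (2, 12). λ = (12 - 18)/(2 - 29) ≡ 31/10 mod 37. 10⁻¹ ≡ 26 (mod 37), so λ ≡ 29.
  x = λ² - 29 - 2 = 841 - 31 ≡ 33; y = λ·(29 - 33) - 18 ≡ 14. → (33, 14)
8P: (33, 14) + (2, 12). λ = (12 - 14)/(2 - 33) ≡ 35/6 mod 37. 6⁻¹ ≡ 31 (mod 37), so λ ≡ 12.
  x = λ² - 33 - 2 = 144 - 35 ≡ 35; y = λ·(33 - 35) - 14 ≡ 36. → (35, 36)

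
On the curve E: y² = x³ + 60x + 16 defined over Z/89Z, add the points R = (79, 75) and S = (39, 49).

(78, 28)

(79, 75) + (39, 49). λ = (49 - 75)/(39 - 79) ≡ 63/49 mod 89. 49⁻¹ ≡ 20 (mod 89) since 49·20 = 980 ≡ 1, so λ ≡ 14.
  x = λ² - 79 - 39 = 196 - 118 ≡ 78; y = λ·(79 - 78) - 75 ≡ 28. → (78, 28)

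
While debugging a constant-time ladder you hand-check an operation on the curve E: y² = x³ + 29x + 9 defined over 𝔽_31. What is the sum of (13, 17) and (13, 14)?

O

The two points share x = 13 and their y-coordinates satisfy 17 + 14 ≡ 0 (mod 31), so they are inverses. Their sum is O.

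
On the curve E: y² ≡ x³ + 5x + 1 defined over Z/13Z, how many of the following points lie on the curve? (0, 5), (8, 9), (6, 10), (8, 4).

(0, 5): 5² ≡ 12, rhs ≡ 1 → off.
(8, 9): 9² ≡ 3, rhs ≡ 7 → off.
(6, 10): 10² ≡ 9, rhs ≡ 0 → off.
(8, 4): 4² ≡ 3, rhs ≡ 7 → off.

0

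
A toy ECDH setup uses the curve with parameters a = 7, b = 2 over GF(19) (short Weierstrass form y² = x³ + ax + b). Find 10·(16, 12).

(15, 9)

Write P = (16, 12).
Repeated addition: build up to 10P.
2P: tangent at (16, 12): λ = (3·16² + 7)/(2·12) ≡ 15/5. 5⁻¹ ≡ 4 (mod 19) since 5·4 = 20 ≡ 1, so λ ≡ 15·4 ≡ 3.
  x = λ² - 16 - 16 = 9 - 32 ≡ 15; y = λ·(16 - 15) - 12 ≡ 10. → (15, 10)
3P: (15, 10) + (16, 12). λ = (12 - 10)/(16 - 15) ≡ 2/1 mod 19. 1⁻¹ ≡ 1 (mod 19) since 1·1 = 1 ≡ 1, so λ ≡ 2.
  x = λ² - 15 - 16 = 4 - 31 ≡ 11; y = λ·(15 - 11) - 10 ≡ 17. → (11, 17)
4P: (11, 17) + (16, 12). λ = (12 - 17)/(16 - 11) ≡ 14/5 mod 19. 5⁻¹ ≡ 4 (mod 19), so λ ≡ 18.
  x = λ² - 11 - 16 = 324 - 27 ≡ 12; y = λ·(11 - 12) - 17 ≡ 3. → (12, 3)
5P: (12, 3) + (16, 12). λ = (12 - 3)/(16 - 12) ≡ 9/4 mod 19. 4⁻¹ ≡ 5 (mod 19), so λ ≡ 7.
  x = λ² - 12 - 16 = 49 - 28 ≡ 2; y = λ·(12 - 2) - 3 ≡ 10. → (2, 10)
6P: (2, 10) + (16, 12). λ = (12 - 10)/(16 - 2) ≡ 2/14 mod 19. 14⁻¹ ≡ 15 (mod 19), so λ ≡ 11.
  x = λ² - 2 - 16 = 121 - 18 ≡ 8; y = λ·(2 - 8) - 10 ≡ 0. → (8, 0)
7P: (8, 0) + (16, 12). λ = (12 - 0)/(16 - 8) ≡ 12/8 mod 19. 8⁻¹ ≡ 12 (mod 19) since 8·12 = 96 ≡ 1, so λ ≡ 11.
  x = λ² - 8 - 16 = 121 - 24 ≡ 2; y = λ·(8 - 2) - 0 ≡ 9. → (2, 9)
8P: (2, 9) + (16, 12). λ = (12 - 9)/(16 - 2) ≡ 3/14 mod 19. 14⁻¹ ≡ 15 (mod 19) since 14·15 = 210 ≡ 1, so λ ≡ 7.
  x = λ² - 2 - 16 = 49 - 18 ≡ 12; y = λ·(2 - 12) - 9 ≡ 16. → (12, 16)
9P: (12, 16) + (16, 12). λ = (12 - 16)/(16 - 12) ≡ 15/4 mod 19. 4⁻¹ ≡ 5 (mod 19) since 4·5 = 20 ≡ 1, so λ ≡ 18.
  x = λ² - 12 - 16 = 324 - 28 ≡ 11; y = λ·(12 - 11) - 16 ≡ 2. → (11, 2)
10P: (11, 2) + (16, 12). λ = (12 - 2)/(16 - 11) ≡ 10/5 mod 19. 5⁻¹ ≡ 4 (mod 19) since 5·4 = 20 ≡ 1, so λ ≡ 2.
  x = λ² - 11 - 16 = 4 - 27 ≡ 15; y = λ·(11 - 15) - 2 ≡ 9. → (15, 9)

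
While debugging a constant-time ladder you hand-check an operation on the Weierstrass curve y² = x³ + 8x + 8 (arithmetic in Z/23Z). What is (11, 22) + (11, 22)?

(9, 21)

tangent at (11, 22): λ = (3·11² + 8)/(2·22) ≡ 3/21. 21⁻¹ ≡ 11 (mod 23), so λ ≡ 3·11 ≡ 10.
  x = λ² - 11 - 11 = 100 - 22 ≡ 9; y = λ·(11 - 9) - 22 ≡ 21. → (9, 21)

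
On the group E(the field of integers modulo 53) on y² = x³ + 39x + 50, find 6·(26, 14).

(52, 13)

Write P = (26, 14).
Double-and-add on 6 = (110)₂. Start with P = (26, 14) for the leading 1-bit.
double: tangent at (26, 14): λ = (3·26² + 39)/(2·14) ≡ 0/28. 28⁻¹ ≡ 36 (mod 53), so λ ≡ 0·36 ≡ 0.
  x = λ² - 26 - 26 = 0 - 52 ≡ 1; y = λ·(26 - 1) - 14 ≡ 39. → (1, 39)
add P: (1, 39) + (26, 14). λ = (14 - 39)/(26 - 1) ≡ 28/25 mod 53. 25⁻¹ ≡ 17 (mod 53), so λ ≡ 52.
  x = λ² - 1 - 26 = 2704 - 27 ≡ 27; y = λ·(1 - 27) - 39 ≡ 40. → (27, 40)
double: tangent at (27, 40): λ = (3·27² + 39)/(2·40) ≡ 0/27. 27⁻¹ ≡ 2 (mod 53), so λ ≡ 0·2 ≡ 0.
  x = λ² - 27 - 27 = 0 - 54 ≡ 52; y = λ·(27 - 52) - 40 ≡ 13. → (52, 13)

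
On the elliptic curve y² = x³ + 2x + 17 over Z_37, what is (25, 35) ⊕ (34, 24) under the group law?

(27, 25)

(25, 35) + (34, 24). λ = (24 - 35)/(34 - 25) ≡ 26/9 mod 37. 9⁻¹ ≡ 33 (mod 37) since 9·33 = 297 ≡ 1, so λ ≡ 7.
  x = λ² - 25 - 34 = 49 - 59 ≡ 27; y = λ·(25 - 27) - 35 ≡ 25. → (27, 25)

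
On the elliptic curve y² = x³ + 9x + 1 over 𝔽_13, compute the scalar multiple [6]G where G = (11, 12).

Double-and-add on 6 = (110)₂. Start with G = (11, 12) for the leading 1-bit.
double: tangent at (11, 12): λ = (3·11² + 9)/(2·12) ≡ 8/11. 11⁻¹ ≡ 6 (mod 13), so λ ≡ 8·6 ≡ 9.
  x = λ² - 11 - 11 = 81 - 22 ≡ 7; y = λ·(11 - 7) - 12 ≡ 11. → (7, 11)
add G: (7, 11) + (11, 12). λ = (12 - 11)/(11 - 7) ≡ 1/4 mod 13. 4⁻¹ ≡ 10 (mod 13) since 4·10 = 40 ≡ 1, so λ ≡ 10.
  x = λ² - 7 - 11 = 100 - 18 ≡ 4; y = λ·(7 - 4) - 11 ≡ 6. → (4, 6)
double: tangent at (4, 6): λ = (3·4² + 9)/(2·6) ≡ 5/12. 12⁻¹ ≡ 12 (mod 13) since 12·12 = 144 ≡ 1, so λ ≡ 5·12 ≡ 8.
  x = λ² - 4 - 4 = 64 - 8 ≡ 4; y = λ·(4 - 4) - 6 ≡ 7. → (4, 7)

(4, 7)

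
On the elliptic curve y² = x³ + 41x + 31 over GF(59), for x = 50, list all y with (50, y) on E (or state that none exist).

x³ + 41x + 31 = 127081 ≡ 54 (mod 59).
54 is a non-residue mod 59; no y exists.

none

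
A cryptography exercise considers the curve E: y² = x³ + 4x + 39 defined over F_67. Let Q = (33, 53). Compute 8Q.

Double-and-add on 8 = (1000)₂. Start with Q = (33, 53) for the leading 1-bit.
double: tangent at (33, 53): λ = (3·33² + 4)/(2·53) ≡ 55/39. 39⁻¹ ≡ 55 (mod 67) since 39·55 = 2145 ≡ 1, so λ ≡ 55·55 ≡ 10.
  x = λ² - 33 - 33 = 100 - 66 ≡ 34; y = λ·(33 - 34) - 53 ≡ 4. → (34, 4)
double: tangent at (34, 4): λ = (3·34² + 4)/(2·4) ≡ 55/8. 8⁻¹ ≡ 42 (mod 67), so λ ≡ 55·42 ≡ 32.
  x = λ² - 34 - 34 = 1024 - 68 ≡ 18; y = λ·(34 - 18) - 4 ≡ 39. → (18, 39)
double: tangent at (18, 39): λ = (3·18² + 4)/(2·39) ≡ 38/11. 11⁻¹ ≡ 61 (mod 67) since 11·61 = 671 ≡ 1, so λ ≡ 38·61 ≡ 40.
  x = λ² - 18 - 18 = 1600 - 36 ≡ 23; y = λ·(18 - 23) - 39 ≡ 29. → (23, 29)

(23, 29)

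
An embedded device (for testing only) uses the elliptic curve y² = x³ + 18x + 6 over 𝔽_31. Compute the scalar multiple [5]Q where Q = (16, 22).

(4, 24)

Repeated addition: build up to 5Q.
2Q: tangent at (16, 22): λ = (3·16² + 18)/(2·22) ≡ 11/13. 13⁻¹ ≡ 12 (mod 31), so λ ≡ 11·12 ≡ 8.
  x = λ² - 16 - 16 = 64 - 32 ≡ 1; y = λ·(16 - 1) - 22 ≡ 5. → (1, 5)
3Q: (1, 5) + (16, 22). λ = (22 - 5)/(16 - 1) ≡ 17/15 mod 31. 15⁻¹ ≡ 29 (mod 31), so λ ≡ 28.
  x = λ² - 1 - 16 = 784 - 17 ≡ 23; y = λ·(1 - 23) - 5 ≡ 30. → (23, 30)
4Q: (23, 30) + (16, 22). λ = (22 - 30)/(16 - 23) ≡ 23/24 mod 31. 24⁻¹ ≡ 22 (mod 31) since 24·22 = 528 ≡ 1, so λ ≡ 10.
  x = λ² - 23 - 16 = 100 - 39 ≡ 30; y = λ·(23 - 30) - 30 ≡ 24. → (30, 24)
5Q: (30, 24) + (16, 22). λ = (22 - 24)/(16 - 30) ≡ 29/17 mod 31. 17⁻¹ ≡ 11 (mod 31), so λ ≡ 9.
  x = λ² - 30 - 16 = 81 - 46 ≡ 4; y = λ·(30 - 4) - 24 ≡ 24. → (4, 24)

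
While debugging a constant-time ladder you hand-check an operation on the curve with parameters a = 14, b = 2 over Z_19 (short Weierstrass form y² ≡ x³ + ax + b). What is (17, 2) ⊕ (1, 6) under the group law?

(7, 5)

(17, 2) + (1, 6). λ = (6 - 2)/(1 - 17) ≡ 4/3 mod 19. 3⁻¹ ≡ 13 (mod 19), so λ ≡ 14.
  x = λ² - 17 - 1 = 196 - 18 ≡ 7; y = λ·(17 - 7) - 2 ≡ 5. → (7, 5)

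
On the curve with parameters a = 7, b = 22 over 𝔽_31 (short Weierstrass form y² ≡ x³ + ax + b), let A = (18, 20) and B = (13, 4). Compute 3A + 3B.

First 3A:
Repeated addition: build up to 3A.
2A: tangent at (18, 20): λ = (3·18² + 7)/(2·20) ≡ 18/9. 9⁻¹ ≡ 7 (mod 31) since 9·7 = 63 ≡ 1, so λ ≡ 18·7 ≡ 2.
  x = λ² - 18 - 18 = 4 - 36 ≡ 30; y = λ·(18 - 30) - 20 ≡ 18. → (30, 18)
3A: (30, 18) + (18, 20). λ = (20 - 18)/(18 - 30) ≡ 2/19 mod 31. 19⁻¹ ≡ 18 (mod 31) since 19·18 = 342 ≡ 1, so λ ≡ 5.
  x = λ² - 30 - 18 = 25 - 48 ≡ 8; y = λ·(30 - 8) - 18 ≡ 30. → (8, 30)
3A = (8, 30).
Next 3B:
Repeated addition: build up to 3B.
2B: tangent at (13, 4): λ = (3·13² + 7)/(2·4) ≡ 18/8. 8⁻¹ ≡ 4 (mod 31), so λ ≡ 18·4 ≡ 10.
  x = λ² - 13 - 13 = 100 - 26 ≡ 12; y = λ·(13 - 12) - 4 ≡ 6. → (12, 6)
3B: (12, 6) + (13, 4). λ = (4 - 6)/(13 - 12) ≡ 29/1 mod 31. 1⁻¹ ≡ 1 (mod 31) since 1·1 = 1 ≡ 1, so λ ≡ 29.
  x = λ² - 12 - 13 = 841 - 25 ≡ 10; y = λ·(12 - 10) - 6 ≡ 21. → (10, 21)
3B = (10, 21).
Finally 3A + 3B:
(8, 30) + (10, 21). λ = (21 - 30)/(10 - 8) ≡ 22/2 mod 31. 2⁻¹ ≡ 16 (mod 31), so λ ≡ 11.
  x = λ² - 8 - 10 = 121 - 18 ≡ 10; y = λ·(8 - 10) - 30 ≡ 10. → (10, 10)

(10, 10)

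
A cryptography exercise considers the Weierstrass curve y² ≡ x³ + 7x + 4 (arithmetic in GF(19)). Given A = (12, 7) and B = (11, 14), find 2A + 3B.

O

First 2A:
Repeated addition: build up to 2A.
2A: tangent at (12, 7): λ = (3·12² + 7)/(2·7) ≡ 2/14. 14⁻¹ ≡ 15 (mod 19), so λ ≡ 2·15 ≡ 11.
  x = λ² - 12 - 12 = 121 - 24 ≡ 2; y = λ·(12 - 2) - 7 ≡ 8. → (2, 8)
2A = (2, 8).
Next 3B:
Repeated addition: build up to 3B.
2B: tangent at (11, 14): λ = (3·11² + 7)/(2·14) ≡ 9/9. 9⁻¹ ≡ 17 (mod 19) since 9·17 = 153 ≡ 1, so λ ≡ 9·17 ≡ 1.
  x = λ² - 11 - 11 = 1 - 22 ≡ 17; y = λ·(11 - 17) - 14 ≡ 18. → (17, 18)
3B: (17, 18) + (11, 14). λ = (14 - 18)/(11 - 17) ≡ 15/13 mod 19. 13⁻¹ ≡ 3 (mod 19), so λ ≡ 7.
  x = λ² - 17 - 11 = 49 - 28 ≡ 2; y = λ·(17 - 2) - 18 ≡ 11. → (2, 11)
3B = (2, 11).
Finally 2A + 3B:
(2, 8) + (2, 11): same x and y₁ ≡ -y₂, so the sum is O.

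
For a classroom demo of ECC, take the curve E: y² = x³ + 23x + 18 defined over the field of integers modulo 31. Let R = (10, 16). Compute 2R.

(25, 6)

tangent at (10, 16): λ = (3·10² + 23)/(2·16) ≡ 13/1. 1⁻¹ ≡ 1 (mod 31) since 1·1 = 1 ≡ 1, so λ ≡ 13·1 ≡ 13.
  x = λ² - 10 - 10 = 169 - 20 ≡ 25; y = λ·(10 - 25) - 16 ≡ 6. → (25, 6)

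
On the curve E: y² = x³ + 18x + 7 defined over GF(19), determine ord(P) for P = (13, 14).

2P: tangent at (13, 14): λ = (3·13² + 18)/(2·14) ≡ 12/9. 9⁻¹ ≡ 17 (mod 19), so λ ≡ 12·17 ≡ 14.
  x = λ² - 13 - 13 = 196 - 26 ≡ 18; y = λ·(13 - 18) - 14 ≡ 11. → (18, 11)
3P: (18, 11) + (13, 14). λ = (14 - 11)/(13 - 18) ≡ 3/14 mod 19. 14⁻¹ ≡ 15 (mod 19), so λ ≡ 7.
  x = λ² - 18 - 13 = 49 - 31 ≡ 18; y = λ·(18 - 18) - 11 ≡ 8. → (18, 8)
4P: (18, 8) + (13, 14). λ = (14 - 8)/(13 - 18) ≡ 6/14 mod 19. 14⁻¹ ≡ 15 (mod 19), so λ ≡ 14.
  x = λ² - 18 - 13 = 196 - 31 ≡ 13; y = λ·(18 - 13) - 8 ≡ 5. → (13, 5)
5P: (13, 5) + (13, 14): same x and y₁ ≡ -y₂, so the sum is the point at infinity.
5P = the point at infinity, so the order is 5.

5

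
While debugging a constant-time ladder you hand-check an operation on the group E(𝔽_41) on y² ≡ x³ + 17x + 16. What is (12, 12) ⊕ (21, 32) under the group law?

(18, 2)

(12, 12) + (21, 32). λ = (32 - 12)/(21 - 12) ≡ 20/9 mod 41. 9⁻¹ ≡ 32 (mod 41), so λ ≡ 25.
  x = λ² - 12 - 21 = 625 - 33 ≡ 18; y = λ·(12 - 18) - 12 ≡ 2. → (18, 2)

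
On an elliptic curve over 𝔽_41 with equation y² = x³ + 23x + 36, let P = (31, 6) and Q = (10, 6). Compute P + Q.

(0, 35)

(31, 6) + (10, 6). λ = (6 - 6)/(10 - 31) ≡ 0/20 mod 41. 20⁻¹ ≡ 39 (mod 41), so λ ≡ 0.
  x = λ² - 31 - 10 = 0 - 41 ≡ 0; y = λ·(31 - 0) - 6 ≡ 35. → (0, 35)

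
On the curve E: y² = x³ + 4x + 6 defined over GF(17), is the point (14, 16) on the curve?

yes

y² = 16² ≡ 1; x³ + 4x + 6 = 2806 ≡ 1 (mod 17). 1 = 1.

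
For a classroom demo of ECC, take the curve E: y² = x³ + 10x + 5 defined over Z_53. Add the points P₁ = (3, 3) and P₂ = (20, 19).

(3, 3) + (20, 19). λ = (19 - 3)/(20 - 3) ≡ 16/17 mod 53. 17⁻¹ ≡ 25 (mod 53), so λ ≡ 29.
  x = λ² - 3 - 20 = 841 - 23 ≡ 23; y = λ·(3 - 23) - 3 ≡ 0. → (23, 0)

(23, 0)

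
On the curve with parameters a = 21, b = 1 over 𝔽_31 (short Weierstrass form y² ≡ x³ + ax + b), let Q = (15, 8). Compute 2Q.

(10, 8)

tangent at (15, 8): λ = (3·15² + 21)/(2·8) ≡ 14/16. 16⁻¹ ≡ 2 (mod 31), so λ ≡ 14·2 ≡ 28.
  x = λ² - 15 - 15 = 784 - 30 ≡ 10; y = λ·(15 - 10) - 8 ≡ 8. → (10, 8)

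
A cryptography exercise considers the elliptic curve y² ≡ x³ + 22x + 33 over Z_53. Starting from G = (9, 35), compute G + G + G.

Repeated addition: build up to 3G.
2G: tangent at (9, 35): λ = (3·9² + 22)/(2·35) ≡ 0/17. 17⁻¹ ≡ 25 (mod 53), so λ ≡ 0·25 ≡ 0.
  x = λ² - 9 - 9 = 0 - 18 ≡ 35; y = λ·(9 - 35) - 35 ≡ 18. → (35, 18)
3G: (35, 18) + (9, 35). λ = (35 - 18)/(9 - 35) ≡ 17/27 mod 53. 27⁻¹ ≡ 2 (mod 53), so λ ≡ 34.
  x = λ² - 35 - 9 = 1156 - 44 ≡ 52; y = λ·(35 - 52) - 18 ≡ 40. → (52, 40)

(52, 40)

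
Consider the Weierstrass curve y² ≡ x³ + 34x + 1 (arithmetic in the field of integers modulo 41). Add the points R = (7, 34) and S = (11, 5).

(7, 34) + (11, 5). λ = (5 - 34)/(11 - 7) ≡ 12/4 mod 41. 4⁻¹ ≡ 31 (mod 41), so λ ≡ 3.
  x = λ² - 7 - 11 = 9 - 18 ≡ 32; y = λ·(7 - 32) - 34 ≡ 14. → (32, 14)

(32, 14)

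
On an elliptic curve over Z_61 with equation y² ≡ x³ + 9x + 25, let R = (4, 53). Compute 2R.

(34, 31)

tangent at (4, 53): λ = (3·4² + 9)/(2·53) ≡ 57/45. 45⁻¹ ≡ 19 (mod 61), so λ ≡ 57·19 ≡ 46.
  x = λ² - 4 - 4 = 2116 - 8 ≡ 34; y = λ·(4 - 34) - 53 ≡ 31. → (34, 31)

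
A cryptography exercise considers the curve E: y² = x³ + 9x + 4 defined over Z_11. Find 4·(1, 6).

(7, 5)

Write Q = (1, 6).
Double-and-add on 4 = (100)₂. Start with Q = (1, 6) for the leading 1-bit.
double: tangent at (1, 6): λ = (3·1² + 9)/(2·6) ≡ 1/1. 1⁻¹ ≡ 1 (mod 11) since 1·1 = 1 ≡ 1, so λ ≡ 1·1 ≡ 1.
  x = λ² - 1 - 1 = 1 - 2 ≡ 10; y = λ·(1 - 10) - 6 ≡ 7. → (10, 7)
double: tangent at (10, 7): λ = (3·10² + 9)/(2·7) ≡ 1/3. 3⁻¹ ≡ 4 (mod 11) since 3·4 = 12 ≡ 1, so λ ≡ 1·4 ≡ 4.
  x = λ² - 10 - 10 = 16 - 20 ≡ 7; y = λ·(10 - 7) - 7 ≡ 5. → (7, 5)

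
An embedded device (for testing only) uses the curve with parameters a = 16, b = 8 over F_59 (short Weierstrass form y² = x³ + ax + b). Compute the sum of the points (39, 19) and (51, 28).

(47, 34)

(39, 19) + (51, 28). λ = (28 - 19)/(51 - 39) ≡ 9/12 mod 59. 12⁻¹ ≡ 5 (mod 59), so λ ≡ 45.
  x = λ² - 39 - 51 = 2025 - 90 ≡ 47; y = λ·(39 - 47) - 19 ≡ 34. → (47, 34)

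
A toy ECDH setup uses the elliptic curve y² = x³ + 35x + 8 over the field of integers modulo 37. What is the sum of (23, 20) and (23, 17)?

The two points share x = 23 and their y-coordinates satisfy 20 + 17 ≡ 0 (mod 37), so they are inverses. Their sum is the point at infinity.

O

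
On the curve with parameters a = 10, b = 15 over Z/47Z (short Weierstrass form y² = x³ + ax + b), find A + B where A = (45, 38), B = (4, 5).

(45, 38) + (4, 5). λ = (5 - 38)/(4 - 45) ≡ 14/6 mod 47. 6⁻¹ ≡ 8 (mod 47) since 6·8 = 48 ≡ 1, so λ ≡ 18.
  x = λ² - 45 - 4 = 324 - 49 ≡ 40; y = λ·(45 - 40) - 38 ≡ 5. → (40, 5)

(40, 5)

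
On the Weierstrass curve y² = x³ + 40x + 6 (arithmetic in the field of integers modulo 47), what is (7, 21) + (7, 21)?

tangent at (7, 21): λ = (3·7² + 40)/(2·21) ≡ 46/42. 42⁻¹ ≡ 28 (mod 47) since 42·28 = 1176 ≡ 1, so λ ≡ 46·28 ≡ 19.
  x = λ² - 7 - 7 = 361 - 14 ≡ 18; y = λ·(7 - 18) - 21 ≡ 5. → (18, 5)

(18, 5)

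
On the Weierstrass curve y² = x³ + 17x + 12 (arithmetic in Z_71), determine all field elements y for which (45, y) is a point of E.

x³ + 17x + 12 = 91902 ≡ 28 (mod 71).
28 is a non-residue mod 71; no y exists.

none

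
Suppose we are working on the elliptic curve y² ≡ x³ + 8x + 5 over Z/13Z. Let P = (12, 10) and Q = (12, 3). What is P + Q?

The two points share x = 12 and their y-coordinates satisfy 10 + 3 ≡ 0 (mod 13), so they are inverses. Their sum is the point at infinity.

O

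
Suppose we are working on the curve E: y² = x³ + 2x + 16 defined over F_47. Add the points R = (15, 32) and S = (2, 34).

(10, 7)

(15, 32) + (2, 34). λ = (34 - 32)/(2 - 15) ≡ 2/34 mod 47. 34⁻¹ ≡ 18 (mod 47), so λ ≡ 36.
  x = λ² - 15 - 2 = 1296 - 17 ≡ 10; y = λ·(15 - 10) - 32 ≡ 7. → (10, 7)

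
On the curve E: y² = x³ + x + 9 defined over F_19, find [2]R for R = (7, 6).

(3, 18)

tangent at (7, 6): λ = (3·7² + 1)/(2·6) ≡ 15/12. 12⁻¹ ≡ 8 (mod 19) since 12·8 = 96 ≡ 1, so λ ≡ 15·8 ≡ 6.
  x = λ² - 7 - 7 = 36 - 14 ≡ 3; y = λ·(7 - 3) - 6 ≡ 18. → (3, 18)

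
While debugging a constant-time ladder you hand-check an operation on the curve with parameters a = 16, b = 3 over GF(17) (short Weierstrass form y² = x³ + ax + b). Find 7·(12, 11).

(7, 13)

Write Q = (12, 11).
Repeated addition: build up to 7Q.
2Q: tangent at (12, 11): λ = (3·12² + 16)/(2·11) ≡ 6/5. 5⁻¹ ≡ 7 (mod 17) since 5·7 = 35 ≡ 1, so λ ≡ 6·7 ≡ 8.
  x = λ² - 12 - 12 = 64 - 24 ≡ 6; y = λ·(12 - 6) - 11 ≡ 3. → (6, 3)
3Q: (6, 3) + (12, 11). λ = (11 - 3)/(12 - 6) ≡ 8/6 mod 17. 6⁻¹ ≡ 3 (mod 17), so λ ≡ 7.
  x = λ² - 6 - 12 = 49 - 18 ≡ 14; y = λ·(6 - 14) - 3 ≡ 9. → (14, 9)
4Q: (14, 9) + (12, 11). λ = (11 - 9)/(12 - 14) ≡ 2/15 mod 17. 15⁻¹ ≡ 8 (mod 17) since 15·8 = 120 ≡ 1, so λ ≡ 16.
  x = λ² - 14 - 12 = 256 - 26 ≡ 9; y = λ·(14 - 9) - 9 ≡ 3. → (9, 3)
5Q: (9, 3) + (12, 11). λ = (11 - 3)/(12 - 9) ≡ 8/3 mod 17. 3⁻¹ ≡ 6 (mod 17), so λ ≡ 14.
  x = λ² - 9 - 12 = 196 - 21 ≡ 5; y = λ·(9 - 5) - 3 ≡ 2. → (5, 2)
6Q: (5, 2) + (12, 11). λ = (11 - 2)/(12 - 5) ≡ 9/7 mod 17. 7⁻¹ ≡ 5 (mod 17), so λ ≡ 11.
  x = λ² - 5 - 12 = 121 - 17 ≡ 2; y = λ·(5 - 2) - 2 ≡ 14. → (2, 14)
7Q: (2, 14) + (12, 11). λ = (11 - 14)/(12 - 2) ≡ 14/10 mod 17. 10⁻¹ ≡ 12 (mod 17), so λ ≡ 15.
  x = λ² - 2 - 12 = 225 - 14 ≡ 7; y = λ·(2 - 7) - 14 ≡ 13. → (7, 13)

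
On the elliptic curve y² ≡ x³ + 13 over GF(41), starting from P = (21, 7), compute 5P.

Repeated addition: build up to 5P.
2P: tangent at (21, 7): λ = (3·21² + 0)/(2·7) ≡ 11/14. 14⁻¹ ≡ 3 (mod 41) since 14·3 = 42 ≡ 1, so λ ≡ 11·3 ≡ 33.
  x = λ² - 21 - 21 = 1089 - 42 ≡ 22; y = λ·(21 - 22) - 7 ≡ 1. → (22, 1)
3P: (22, 1) + (21, 7). λ = (7 - 1)/(21 - 22) ≡ 6/40 mod 41. 40⁻¹ ≡ 40 (mod 41), so λ ≡ 35.
  x = λ² - 22 - 21 = 1225 - 43 ≡ 34; y = λ·(22 - 34) - 1 ≡ 30. → (34, 30)
4P: (34, 30) + (21, 7). λ = (7 - 30)/(21 - 34) ≡ 18/28 mod 41. 28⁻¹ ≡ 22 (mod 41) since 28·22 = 616 ≡ 1, so λ ≡ 27.
  x = λ² - 34 - 21 = 729 - 55 ≡ 18; y = λ·(34 - 18) - 30 ≡ 33. → (18, 33)
5P: (18, 33) + (21, 7). λ = (7 - 33)/(21 - 18) ≡ 15/3 mod 41. 3⁻¹ ≡ 14 (mod 41), so λ ≡ 5.
  x = λ² - 18 - 21 = 25 - 39 ≡ 27; y = λ·(18 - 27) - 33 ≡ 4. → (27, 4)

(27, 4)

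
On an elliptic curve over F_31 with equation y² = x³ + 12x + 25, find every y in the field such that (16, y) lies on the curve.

x³ + 12x + 25 = 4313 ≡ 4 (mod 31).
Square roots of 4 mod 31: 2 and 29 (since 2² = 4 ≡ 4).

2, 29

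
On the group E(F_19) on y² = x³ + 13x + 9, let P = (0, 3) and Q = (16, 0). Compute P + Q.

(0, 3) + (16, 0). λ = (0 - 3)/(16 - 0) ≡ 16/16 mod 19. 16⁻¹ ≡ 6 (mod 19), so λ ≡ 1.
  x = λ² - 0 - 16 = 1 - 16 ≡ 4; y = λ·(0 - 4) - 3 ≡ 12. → (4, 12)

(4, 12)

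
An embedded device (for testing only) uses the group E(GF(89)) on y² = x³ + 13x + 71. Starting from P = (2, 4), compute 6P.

Repeated addition: build up to 6P.
2P: tangent at (2, 4): λ = (3·2² + 13)/(2·4) ≡ 25/8. 8⁻¹ ≡ 78 (mod 89) since 8·78 = 624 ≡ 1, so λ ≡ 25·78 ≡ 81.
  x = λ² - 2 - 2 = 6561 - 4 ≡ 60; y = λ·(2 - 60) - 4 ≡ 15. → (60, 15)
3P: (60, 15) + (2, 4). λ = (4 - 15)/(2 - 60) ≡ 78/31 mod 89. 31⁻¹ ≡ 23 (mod 89), so λ ≡ 14.
  x = λ² - 60 - 2 = 196 - 62 ≡ 45; y = λ·(60 - 45) - 15 ≡ 17. → (45, 17)
4P: (45, 17) + (2, 4). λ = (4 - 17)/(2 - 45) ≡ 76/46 mod 89. 46⁻¹ ≡ 60 (mod 89), so λ ≡ 21.
  x = λ² - 45 - 2 = 441 - 47 ≡ 38; y = λ·(45 - 38) - 17 ≡ 41. → (38, 41)
5P: (38, 41) + (2, 4). λ = (4 - 41)/(2 - 38) ≡ 52/53 mod 89. 53⁻¹ ≡ 42 (mod 89), so λ ≡ 48.
  x = λ² - 38 - 2 = 2304 - 40 ≡ 39; y = λ·(38 - 39) - 41 ≡ 0. → (39, 0)
6P: (39, 0) + (2, 4). λ = (4 - 0)/(2 - 39) ≡ 4/52 mod 89. 52⁻¹ ≡ 12 (mod 89), so λ ≡ 48.
  x = λ² - 39 - 2 = 2304 - 41 ≡ 38; y = λ·(39 - 38) - 0 ≡ 48. → (38, 48)

(38, 48)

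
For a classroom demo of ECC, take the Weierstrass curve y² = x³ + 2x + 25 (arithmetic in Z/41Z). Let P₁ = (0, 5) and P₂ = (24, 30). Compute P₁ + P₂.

(0, 5) + (24, 30). λ = (30 - 5)/(24 - 0) ≡ 25/24 mod 41. 24⁻¹ ≡ 12 (mod 41), so λ ≡ 13.
  x = λ² - 0 - 24 = 169 - 24 ≡ 22; y = λ·(0 - 22) - 5 ≡ 37. → (22, 37)

(22, 37)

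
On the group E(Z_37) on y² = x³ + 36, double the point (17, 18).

tangent at (17, 18): λ = (3·17² + 0)/(2·18) ≡ 16/36. 36⁻¹ ≡ 36 (mod 37), so λ ≡ 16·36 ≡ 21.
  x = λ² - 17 - 17 = 441 - 34 ≡ 0; y = λ·(17 - 0) - 18 ≡ 6. → (0, 6)

(0, 6)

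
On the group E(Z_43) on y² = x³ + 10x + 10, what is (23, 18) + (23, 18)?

tangent at (23, 18): λ = (3·23² + 10)/(2·18) ≡ 6/36. 36⁻¹ ≡ 6 (mod 43) since 36·6 = 216 ≡ 1, so λ ≡ 6·6 ≡ 36.
  x = λ² - 23 - 23 = 1296 - 46 ≡ 3; y = λ·(23 - 3) - 18 ≡ 14. → (3, 14)

(3, 14)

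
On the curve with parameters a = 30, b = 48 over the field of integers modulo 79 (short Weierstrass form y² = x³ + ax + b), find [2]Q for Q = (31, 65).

tangent at (31, 65): λ = (3·31² + 30)/(2·65) ≡ 69/51. 51⁻¹ ≡ 31 (mod 79) since 51·31 = 1581 ≡ 1, so λ ≡ 69·31 ≡ 6.
  x = λ² - 31 - 31 = 36 - 62 ≡ 53; y = λ·(31 - 53) - 65 ≡ 40. → (53, 40)

(53, 40)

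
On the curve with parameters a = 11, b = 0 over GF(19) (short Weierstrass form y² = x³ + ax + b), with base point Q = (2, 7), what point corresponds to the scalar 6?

Repeated addition: build up to 6Q.
2Q: tangent at (2, 7): λ = (3·2² + 11)/(2·7) ≡ 4/14. 14⁻¹ ≡ 15 (mod 19) since 14·15 = 210 ≡ 1, so λ ≡ 4·15 ≡ 3.
  x = λ² - 2 - 2 = 9 - 4 ≡ 5; y = λ·(2 - 5) - 7 ≡ 3. → (5, 3)
3Q: (5, 3) + (2, 7). λ = (7 - 3)/(2 - 5) ≡ 4/16 mod 19. 16⁻¹ ≡ 6 (mod 19), so λ ≡ 5.
  x = λ² - 5 - 2 = 25 - 7 ≡ 18; y = λ·(5 - 18) - 3 ≡ 8. → (18, 8)
4Q: (18, 8) + (2, 7). λ = (7 - 8)/(2 - 18) ≡ 18/3 mod 19. 3⁻¹ ≡ 13 (mod 19), so λ ≡ 6.
  x = λ² - 18 - 2 = 36 - 20 ≡ 16; y = λ·(18 - 16) - 8 ≡ 4. → (16, 4)
5Q: (16, 4) + (2, 7). λ = (7 - 4)/(2 - 16) ≡ 3/5 mod 19. 5⁻¹ ≡ 4 (mod 19), so λ ≡ 12.
  x = λ² - 16 - 2 = 144 - 18 ≡ 12; y = λ·(16 - 12) - 4 ≡ 6. → (12, 6)
6Q: (12, 6) + (2, 7). λ = (7 - 6)/(2 - 12) ≡ 1/9 mod 19. 9⁻¹ ≡ 17 (mod 19), so λ ≡ 17.
  x = λ² - 12 - 2 = 289 - 14 ≡ 9; y = λ·(12 - 9) - 6 ≡ 7. → (9, 7)

(9, 7)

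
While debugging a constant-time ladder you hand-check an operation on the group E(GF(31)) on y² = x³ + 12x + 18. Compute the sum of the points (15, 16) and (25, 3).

(24, 5)

(15, 16) + (25, 3). λ = (3 - 16)/(25 - 15) ≡ 18/10 mod 31. 10⁻¹ ≡ 28 (mod 31) since 10·28 = 280 ≡ 1, so λ ≡ 8.
  x = λ² - 15 - 25 = 64 - 40 ≡ 24; y = λ·(15 - 24) - 16 ≡ 5. → (24, 5)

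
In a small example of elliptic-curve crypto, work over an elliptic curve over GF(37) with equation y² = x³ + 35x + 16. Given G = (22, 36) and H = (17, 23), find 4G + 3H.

(18, 15)

First 4G:
Double-and-add on 4 = (100)₂. Start with G = (22, 36) for the leading 1-bit.
double: tangent at (22, 36): λ = (3·22² + 35)/(2·36) ≡ 7/35. 35⁻¹ ≡ 18 (mod 37) since 35·18 = 630 ≡ 1, so λ ≡ 7·18 ≡ 15.
  x = λ² - 22 - 22 = 225 - 44 ≡ 33; y = λ·(22 - 33) - 36 ≡ 21. → (33, 21)
double: tangent at (33, 21): λ = (3·33² + 35)/(2·21) ≡ 9/5. 5⁻¹ ≡ 15 (mod 37) since 5·15 = 75 ≡ 1, so λ ≡ 9·15 ≡ 24.
  x = λ² - 33 - 33 = 576 - 66 ≡ 29; y = λ·(33 - 29) - 21 ≡ 1. → (29, 1)
4G = (29, 1).
Next 3H:
Repeated addition: build up to 3H.
2H: tangent at (17, 23): λ = (3·17² + 35)/(2·23) ≡ 14/9. 9⁻¹ ≡ 33 (mod 37), so λ ≡ 14·33 ≡ 18.
  x = λ² - 17 - 17 = 324 - 34 ≡ 31; y = λ·(17 - 31) - 23 ≡ 21. → (31, 21)
3H: (31, 21) + (17, 23). λ = (23 - 21)/(17 - 31) ≡ 2/23 mod 37. 23⁻¹ ≡ 29 (mod 37), so λ ≡ 21.
  x = λ² - 31 - 17 = 441 - 48 ≡ 23; y = λ·(31 - 23) - 21 ≡ 36. → (23, 36)
3H = (23, 36).
Finally 4G + 3H:
(29, 1) + (23, 36). λ = (36 - 1)/(23 - 29) ≡ 35/31 mod 37. 31⁻¹ ≡ 6 (mod 37) since 31·6 = 186 ≡ 1, so λ ≡ 25.
  x = λ² - 29 - 23 = 625 - 52 ≡ 18; y = λ·(29 - 18) - 1 ≡ 15. → (18, 15)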